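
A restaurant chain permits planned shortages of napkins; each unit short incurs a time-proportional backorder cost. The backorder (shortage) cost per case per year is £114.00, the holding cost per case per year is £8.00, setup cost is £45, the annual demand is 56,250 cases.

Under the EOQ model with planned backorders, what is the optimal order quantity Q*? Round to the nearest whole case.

823 cases

Q* = √(2DS/H) · √((H + b)/b)
   = √(2 × 56,250 × 45 / 8) · √((8 + 114) / 114)
   = 795.495 × 1.0345 ≈ 822.93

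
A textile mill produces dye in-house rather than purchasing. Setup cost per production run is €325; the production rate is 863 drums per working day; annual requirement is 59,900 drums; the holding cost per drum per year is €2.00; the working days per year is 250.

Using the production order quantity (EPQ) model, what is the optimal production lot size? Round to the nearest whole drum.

Daily demand d = 59,900/250 = 239.600; p = 863; 1 − d/p = 0.72236
EPQ = √(2DS / (H(1 − d/p)))
    = √(2 × 59,900 × 325 / (2 × 0.72236)) ≈ 5,191.31

5,191 drums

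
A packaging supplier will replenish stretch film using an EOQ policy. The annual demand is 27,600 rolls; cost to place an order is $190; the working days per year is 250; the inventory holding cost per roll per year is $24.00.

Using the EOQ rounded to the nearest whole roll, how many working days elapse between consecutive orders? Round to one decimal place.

Optimal lot size Q* = (2 × 27,600 × $190 / $24)^½ ≈ 661.06 → Q = 661 rolls
T = Q/D × 250 days = 661/27,600 × 250 = 5.987 days

6.0 days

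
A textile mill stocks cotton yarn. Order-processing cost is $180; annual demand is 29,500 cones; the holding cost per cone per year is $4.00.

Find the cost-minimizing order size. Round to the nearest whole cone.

1,629 cones

EOQ = √(2DS/H) = √(2 × 29,500 × 180 / 4)
    = √(2,655,000.00) ≈ 1,629.42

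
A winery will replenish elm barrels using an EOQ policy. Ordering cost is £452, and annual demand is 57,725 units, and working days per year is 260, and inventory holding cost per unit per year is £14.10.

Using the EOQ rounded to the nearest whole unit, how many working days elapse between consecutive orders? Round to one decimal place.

8.7 days

Optimal lot size Q* = (2 × 57,725 × £452 / £14.1)^½ ≈ 1,923.79 → Q = 1,924 units
T = Q/D × 260 days = 1,924/57,725 × 260 = 8.666 days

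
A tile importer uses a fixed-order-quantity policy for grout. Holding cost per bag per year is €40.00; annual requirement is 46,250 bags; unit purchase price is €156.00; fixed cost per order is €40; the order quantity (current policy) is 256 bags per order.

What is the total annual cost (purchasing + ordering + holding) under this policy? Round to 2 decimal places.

€7,227,346.56

Annual ordering cost = (D/Q)·S = (46,250/256) × 40 = €7,226.56
Annual holding cost  = (Q/2)·H = (256/2) × 40 = €5,120.00
Purchase cost = D·C = 46,250 × 156 = €7,215,000.00
Total = €7,226.56 + €5,120.00 + €7,215,000.00 = €7,227,346.56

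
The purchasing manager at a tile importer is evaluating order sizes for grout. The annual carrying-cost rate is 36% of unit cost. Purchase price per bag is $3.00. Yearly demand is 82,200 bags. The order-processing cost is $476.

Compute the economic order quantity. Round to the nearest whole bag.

H = i·C = 0.36 × $3 = $1.0800 per bag-year
Optimal lot size Q* = (2 × 82,200 × $476 / $1.08)^½ ≈ 8,512.21

8,512 bags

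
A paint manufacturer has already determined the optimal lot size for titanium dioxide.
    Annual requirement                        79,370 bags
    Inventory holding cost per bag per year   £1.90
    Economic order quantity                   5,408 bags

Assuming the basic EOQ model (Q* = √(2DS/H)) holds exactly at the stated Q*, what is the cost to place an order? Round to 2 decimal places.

£350.06

EOQ relation: Q² = 2DS/H, so rearrange for the unknown.
S = Q²H / (2D) = 5,408² × 1.9 / (2 × 79,370) = 350.0585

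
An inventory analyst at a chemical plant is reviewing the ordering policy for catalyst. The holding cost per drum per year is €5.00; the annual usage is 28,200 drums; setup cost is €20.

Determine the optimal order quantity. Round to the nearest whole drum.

Q* = √(2·D·S / H) = √(2·28,200·20 / 5) = √225,600.0 ≈ 474.97

475 drums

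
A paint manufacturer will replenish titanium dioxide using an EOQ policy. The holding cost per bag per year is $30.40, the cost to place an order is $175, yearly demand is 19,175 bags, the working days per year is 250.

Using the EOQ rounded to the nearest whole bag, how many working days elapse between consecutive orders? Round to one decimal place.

6.1 days

EOQ = √(2DS/H) = √(2 × 19,175 × 175 / 30.4)
    = √(220,764.80) ≈ 469.86 → Q = 470 bags
Days between orders = 250 / (D/Q) = 250 / 40.798 ≈ 6.128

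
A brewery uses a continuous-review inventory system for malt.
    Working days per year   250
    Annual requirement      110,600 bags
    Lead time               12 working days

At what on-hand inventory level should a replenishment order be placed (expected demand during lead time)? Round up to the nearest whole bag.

5,309 bags

Daily demand d = 110,600 / 250 = 442.400 bags/day
Demand during lead time = 442.400 × 12 = 5,308.80
Reorder point = 5,308.80 → round up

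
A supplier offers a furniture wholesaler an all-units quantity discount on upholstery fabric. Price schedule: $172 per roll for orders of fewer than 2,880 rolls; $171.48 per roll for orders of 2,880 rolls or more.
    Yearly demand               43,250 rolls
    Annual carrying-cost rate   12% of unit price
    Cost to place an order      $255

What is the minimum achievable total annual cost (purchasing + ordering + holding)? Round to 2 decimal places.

H₁ = 12%×$172 = $20.6400;  H₂ = 12%×$171.48 = $20.5776
EOQ₁ = √(2×43,250×255/20.6400) = 1,033.77  (< 2,880, feasible at tier 1)
EOQ₂ = √(2×43,250×255/20.5776) = 1,035.33  (< 2,880 → use Q = 2,880 at tier-2 price)
TC(tier 1 (EOQ₁), Q≈1,033.8) = $7,460,336.98
TC(tier 2, Q≈2,880.0) = $7,449,971.17
Minimum at tier 2: $7,449,971.17

$7,449,971.17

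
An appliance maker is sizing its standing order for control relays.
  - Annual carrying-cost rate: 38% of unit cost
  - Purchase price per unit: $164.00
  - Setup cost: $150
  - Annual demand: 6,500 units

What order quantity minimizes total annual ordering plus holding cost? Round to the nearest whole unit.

177 units

Carrying cost H = $164 × 38% = $62.3200/unit/yr
2DS/H = 2·6,500·150/62.32 = 31,290.12
EOQ = √31,290.12 ≈ 176.89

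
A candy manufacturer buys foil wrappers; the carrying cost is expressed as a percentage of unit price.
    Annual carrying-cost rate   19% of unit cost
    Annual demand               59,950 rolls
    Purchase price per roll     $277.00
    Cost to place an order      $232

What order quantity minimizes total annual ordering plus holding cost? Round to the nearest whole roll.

Carrying cost H = $277 × 19% = $52.6300/roll/yr
EOQ = √(2DS/H) = √(2 × 59,950 × 232 / 52.63)
    = √(528,535.06) ≈ 727.00

727 rolls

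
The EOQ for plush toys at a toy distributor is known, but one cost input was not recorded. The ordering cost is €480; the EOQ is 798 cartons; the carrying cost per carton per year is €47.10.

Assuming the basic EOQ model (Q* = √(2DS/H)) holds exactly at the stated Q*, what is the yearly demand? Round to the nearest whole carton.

31,243 cartons per year

Since Q* = (2DS/H)^½, squaring gives Q*²·H = 2DS.
D = Q²H / (2S) = 798² × 47.1 / (2 × 480) = 31,243.20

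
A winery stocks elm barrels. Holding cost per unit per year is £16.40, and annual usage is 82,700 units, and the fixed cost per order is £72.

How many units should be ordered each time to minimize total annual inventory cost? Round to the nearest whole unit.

Q* = √(2·D·S / H) = √(2·82,700·72 / 16.4) = √726,146.3 ≈ 852.14

852 units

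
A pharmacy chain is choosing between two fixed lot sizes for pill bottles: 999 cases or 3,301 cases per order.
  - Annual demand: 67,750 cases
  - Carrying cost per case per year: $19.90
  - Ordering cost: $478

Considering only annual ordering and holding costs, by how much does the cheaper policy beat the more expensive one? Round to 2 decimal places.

$298.50

Annual cost at Q: ordering D·S/Q plus holding Q·H/2.
TC(999) = (67,750/999)×478 + (999/2)×19.9 = $42,356.97
TC(3,301) = (67,750/3,301)×478 + (3,301/2)×19.9 = $42,655.46
Lots of 999 are cheaper by $298.50.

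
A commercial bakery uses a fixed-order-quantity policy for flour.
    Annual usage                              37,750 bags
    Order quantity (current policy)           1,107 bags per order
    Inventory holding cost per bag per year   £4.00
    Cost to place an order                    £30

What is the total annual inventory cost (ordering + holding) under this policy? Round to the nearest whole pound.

£3,237

Annual ordering cost = (D/Q)·S = (37,750/1,107) × 30 = £1,023.04
Annual holding cost  = (Q/2)·H = (1,107/2) × 4 = £2,214.00
Total = £1,023.04 + £2,214.00 = £3,237.04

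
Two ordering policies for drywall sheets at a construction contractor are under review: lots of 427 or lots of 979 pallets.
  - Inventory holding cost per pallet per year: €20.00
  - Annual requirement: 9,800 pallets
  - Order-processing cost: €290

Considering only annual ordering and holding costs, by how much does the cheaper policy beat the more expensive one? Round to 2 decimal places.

For each Q, cost = (D/Q)·S + (Q/2)·H.
TC(427) = (9,800/427)×290 + (427/2)×20 = €10,925.74
TC(979) = (9,800/979)×290 + (979/2)×20 = €12,692.96
Cheaper: Q = 427.  Difference = €1,767.22

€1,767.22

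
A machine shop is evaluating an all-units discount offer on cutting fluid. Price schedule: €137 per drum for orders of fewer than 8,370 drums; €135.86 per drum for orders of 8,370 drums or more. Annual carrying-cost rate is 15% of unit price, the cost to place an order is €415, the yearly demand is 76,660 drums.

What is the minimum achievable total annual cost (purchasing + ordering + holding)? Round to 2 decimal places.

€10,504,114.66

H₁ = 15%×€137 = €20.5500;  H₂ = 15%×€135.86 = €20.3790
EOQ₁ = √(2×76,660×415/20.5500) = 1,759.61  (< 8,370, feasible at tier 1)
EOQ₂ = √(2×76,660×415/20.3790) = 1,766.98  (< 8,370 → use Q = 8,370 at tier-2 price)
TC(tier 1 (EOQ₁), Q≈1,759.6) = €10,538,580.08
TC(tier 2, Q≈8,370.0) = €10,504,114.66
Minimum at tier 2: €10,504,114.66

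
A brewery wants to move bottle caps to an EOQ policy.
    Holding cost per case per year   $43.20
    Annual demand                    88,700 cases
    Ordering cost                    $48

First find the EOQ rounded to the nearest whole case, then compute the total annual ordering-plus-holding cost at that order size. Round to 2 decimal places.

2DS/H = 2·88,700·48/43.2 = 197,111.11
EOQ = √197,111.11 ≈ 443.97 → Q = 444 cases
Ordering: D/Q × S = 88,700/444 × $48 = $9,589.19
Holding:  Q/2 × H = 444/2 × $43.2 = $9,590.40
Total = $9,589.19 + $9,590.40 = $19,179.59

$19,179.59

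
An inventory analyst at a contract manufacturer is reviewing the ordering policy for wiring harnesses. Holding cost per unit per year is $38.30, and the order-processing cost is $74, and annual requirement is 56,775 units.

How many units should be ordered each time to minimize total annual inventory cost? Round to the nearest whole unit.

468 units

EOQ = √(2DS/H) = √(2 × 56,775 × 74 / 38.3)
    = √(219,391.64) ≈ 468.39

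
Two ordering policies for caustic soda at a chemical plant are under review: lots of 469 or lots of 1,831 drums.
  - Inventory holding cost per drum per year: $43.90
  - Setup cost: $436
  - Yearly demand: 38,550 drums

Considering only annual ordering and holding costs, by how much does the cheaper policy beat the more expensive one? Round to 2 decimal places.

For each Q, cost = (D/Q)·S + (Q/2)·H.
TC(469) = (38,550/469)×436 + (469/2)×43.9 = $46,132.08
TC(1,831) = (38,550/1,831)×436 + (1,831/2)×43.9 = $49,370.02
|ΔTC| = |$46,132.08 − $49,370.02| = $3,237.95

$3,237.95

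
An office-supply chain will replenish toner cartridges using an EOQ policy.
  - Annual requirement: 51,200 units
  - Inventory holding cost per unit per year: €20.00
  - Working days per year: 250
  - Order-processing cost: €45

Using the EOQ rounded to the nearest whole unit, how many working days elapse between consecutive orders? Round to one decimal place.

Optimal lot size Q* = (2 × 51,200 × €45 / €20)^½ ≈ 480.00 → Q = 480 units
T = Q/D × 250 days = 480/51,200 × 250 = 2.344 days

2.3 days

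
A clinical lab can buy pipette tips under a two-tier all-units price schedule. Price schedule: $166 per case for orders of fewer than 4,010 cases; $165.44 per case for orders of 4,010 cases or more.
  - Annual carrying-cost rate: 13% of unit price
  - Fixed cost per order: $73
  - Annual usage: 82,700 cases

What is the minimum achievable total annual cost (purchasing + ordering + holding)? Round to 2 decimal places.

H₁ = 13%×$166 = $21.5800;  H₂ = 13%×$165.44 = $21.5072
EOQ₁ = √(2×82,700×73/21.5800) = 748.00  (< 4,010, feasible at tier 1)
EOQ₂ = √(2×82,700×73/21.5072) = 749.27  (< 4,010 → use Q = 4,010 at tier-2 price)
TC(tier 1 (EOQ₁), Q≈748.0) = $13,744,341.91
TC(tier 2, Q≈4,010.0) = $13,726,515.45
Minimum at tier 2: $13,726,515.45

$13,726,515.45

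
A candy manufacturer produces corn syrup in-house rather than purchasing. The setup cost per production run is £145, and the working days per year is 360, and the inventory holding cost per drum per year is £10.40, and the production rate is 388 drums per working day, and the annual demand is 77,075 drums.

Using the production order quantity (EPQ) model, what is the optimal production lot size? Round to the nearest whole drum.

Daily demand d = 77,075/360 = 214.097; p = 388; 1 − d/p = 0.44820
EPQ = √(2DS / (H(1 − d/p)))
    = √(2 × 77,075 × 145 / (10.4 × 0.44820)) ≈ 2,189.79

2,190 drums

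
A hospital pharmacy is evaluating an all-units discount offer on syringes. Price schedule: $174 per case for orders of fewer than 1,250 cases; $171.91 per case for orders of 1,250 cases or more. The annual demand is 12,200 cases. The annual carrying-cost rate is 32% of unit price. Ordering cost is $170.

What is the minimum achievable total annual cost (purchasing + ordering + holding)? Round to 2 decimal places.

$2,133,343.20

H₁ = 32%×$174 = $55.6800;  H₂ = 32%×$171.91 = $55.0112
EOQ₁ = √(2×12,200×170/55.6800) = 272.94  (< 1,250, feasible at tier 1)
EOQ₂ = √(2×12,200×170/55.0112) = 274.60  (< 1,250 → use Q = 1,250 at tier-2 price)
TC(tier 1 (EOQ₁), Q≈272.9) = $2,137,997.39
TC(tier 2, Q≈1,250.0) = $2,133,343.20
Minimum at tier 2: $2,133,343.20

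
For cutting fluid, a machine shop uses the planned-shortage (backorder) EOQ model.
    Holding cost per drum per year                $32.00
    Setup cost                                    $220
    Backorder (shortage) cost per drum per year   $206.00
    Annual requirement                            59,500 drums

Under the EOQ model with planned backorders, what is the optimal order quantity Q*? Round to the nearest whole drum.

972 drums

Q* = √(2DS/H) · √((H + b)/b)
   = √(2 × 59,500 × 220 / 32) · √((32 + 206) / 206)
   = 904.503 × 1.0749 ≈ 972.22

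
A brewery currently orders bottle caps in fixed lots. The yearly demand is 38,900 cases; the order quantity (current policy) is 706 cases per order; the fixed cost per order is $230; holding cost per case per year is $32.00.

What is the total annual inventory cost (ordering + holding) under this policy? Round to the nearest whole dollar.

$23,969

Ordering: D/Q × S = 38,900/706 × $230 = $12,672.80
Holding:  Q/2 × H = 706/2 × $32 = $11,296.00
Total = $12,672.80 + $11,296.00 = $23,968.80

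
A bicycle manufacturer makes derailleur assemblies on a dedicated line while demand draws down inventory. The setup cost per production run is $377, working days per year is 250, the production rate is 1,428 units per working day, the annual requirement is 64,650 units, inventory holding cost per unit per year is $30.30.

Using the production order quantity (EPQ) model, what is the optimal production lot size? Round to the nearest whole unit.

Daily demand d = 64,650/250 = 258.600; p = 1428; 1 − d/p = 0.81891
EPQ = √(2DS / (H(1 − d/p)))
    = √(2 × 64,650 × 377 / (30.3 × 0.81891)) ≈ 1,401.62

1,402 units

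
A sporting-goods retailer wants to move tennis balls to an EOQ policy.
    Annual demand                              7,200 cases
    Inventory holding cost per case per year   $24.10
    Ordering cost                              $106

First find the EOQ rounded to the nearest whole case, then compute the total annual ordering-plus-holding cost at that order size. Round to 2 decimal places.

$6,065.17

EOQ = √(2DS/H) = √(2 × 7,200 × 106 / 24.1)
    = √(63,336.10) ≈ 251.67 → Q = 252 cases
Orders/yr = 7,200/252 = 28.571; ordering cost = 28.571 × $106 = $3,028.57
Average inventory = 252/2 = 126; holding cost = 126 × $24.1 = $3,036.60
Total = $3,028.57 + $3,036.60 = $6,065.17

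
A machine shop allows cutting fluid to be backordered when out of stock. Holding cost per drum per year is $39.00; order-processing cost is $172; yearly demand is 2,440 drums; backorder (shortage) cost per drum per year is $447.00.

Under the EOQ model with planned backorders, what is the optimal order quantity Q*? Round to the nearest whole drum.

Basic EOQ = √(2·2,440·172/39) = 146.704
Backorder adjustment √((H+b)/b) = √((39+447)/447) = 1.0427
Q* = 146.704 × 1.0427 ≈ 152.97

153 drums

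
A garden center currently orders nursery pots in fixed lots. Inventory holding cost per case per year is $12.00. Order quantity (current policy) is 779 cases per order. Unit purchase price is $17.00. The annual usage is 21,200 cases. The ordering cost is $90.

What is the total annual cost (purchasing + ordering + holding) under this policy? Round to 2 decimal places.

Ordering: D/Q × S = 21,200/779 × $90 = $2,449.29
Holding:  Q/2 × H = 779/2 × $12 = $4,674.00
Purchase cost = D·C = 21,200 × 17 = $360,400.00
Total = $2,449.29 + $4,674.00 + $360,400.00 = $367,523.29

$367,523.29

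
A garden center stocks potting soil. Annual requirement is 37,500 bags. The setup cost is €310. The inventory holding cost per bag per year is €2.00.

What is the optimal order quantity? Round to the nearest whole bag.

3,410 bags

EOQ = √(2DS/H) = √(2 × 37,500 × 310 / 2)
    = √(11,625,000.00) ≈ 3,409.55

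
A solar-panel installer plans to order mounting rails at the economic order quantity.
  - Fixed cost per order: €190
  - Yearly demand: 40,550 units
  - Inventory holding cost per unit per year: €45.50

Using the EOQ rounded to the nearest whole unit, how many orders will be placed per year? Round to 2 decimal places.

Optimal lot size Q* = (2 × 40,550 × €190 / €45.5)^½ ≈ 581.94 → Q = 582
N = D/Q = 40,550/582 ≈ 69.674 orders/yr

69.67 orders per year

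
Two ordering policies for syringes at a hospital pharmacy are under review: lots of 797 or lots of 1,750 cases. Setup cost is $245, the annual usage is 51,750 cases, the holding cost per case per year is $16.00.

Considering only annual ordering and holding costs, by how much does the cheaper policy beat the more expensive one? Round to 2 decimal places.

Annual cost at Q: ordering D·S/Q plus holding Q·H/2.
TC(797) = (51,750/797)×245 + (797/2)×16 = $22,284.09
TC(1,750) = (51,750/1,750)×245 + (1,750/2)×16 = $21,245.00
|ΔTC| = |$22,284.09 − $21,245.00| = $1,039.09

$1,039.09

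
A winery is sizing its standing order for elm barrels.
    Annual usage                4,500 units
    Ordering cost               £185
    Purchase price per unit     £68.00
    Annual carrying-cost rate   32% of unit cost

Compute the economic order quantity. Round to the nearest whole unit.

277 units

Holding cost per unit per year: H = 32% × £68 = £21.7600
2DS/H = 2·4,500·185/21.76 = 76,516.54
EOQ = √76,516.54 ≈ 276.62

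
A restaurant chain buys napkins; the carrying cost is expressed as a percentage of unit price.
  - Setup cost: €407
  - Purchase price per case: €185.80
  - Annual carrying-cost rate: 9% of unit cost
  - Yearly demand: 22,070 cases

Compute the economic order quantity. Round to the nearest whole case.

1,036 cases

H = i·C = 0.09 × €185.8 = €16.7220 per case-year
Optimal lot size Q* = (2 × 22,070 × €407 / €16.722)^½ ≈ 1,036.50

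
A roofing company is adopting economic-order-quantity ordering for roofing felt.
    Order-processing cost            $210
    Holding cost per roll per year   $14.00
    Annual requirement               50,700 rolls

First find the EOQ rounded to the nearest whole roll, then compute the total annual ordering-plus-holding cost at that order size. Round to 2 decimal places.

$17,266.04

Q* = √(2·D·S / H) = √(2·50,700·210 / 14) = √1,521,000.0 ≈ 1,233.29 → Q = 1,233 rolls
Ordering: D/Q × S = 50,700/1,233 × $210 = $8,635.04
Holding:  Q/2 × H = 1,233/2 × $14 = $8,631.00
Total = $8,635.04 + $8,631.00 = $17,266.04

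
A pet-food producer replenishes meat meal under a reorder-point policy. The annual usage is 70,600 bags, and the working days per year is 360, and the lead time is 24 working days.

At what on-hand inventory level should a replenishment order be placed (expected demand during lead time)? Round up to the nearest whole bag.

4,707 bags

Daily demand d = 70,600 / 360 = 196.111 bags/day
Demand during lead time = 196.111 × 24 = 4,706.67
Reorder point = 4,706.67 → round up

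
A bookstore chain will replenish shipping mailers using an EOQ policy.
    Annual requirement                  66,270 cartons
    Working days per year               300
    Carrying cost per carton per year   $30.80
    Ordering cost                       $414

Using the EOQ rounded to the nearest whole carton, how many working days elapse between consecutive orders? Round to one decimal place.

EOQ = √(2DS/H) = √(2 × 66,270 × 414 / 30.8)
    = √(1,781,544.16) ≈ 1,334.74 → Q = 1,335 cartons
Cycle time = (working days × Q)/D = (300 × 1,335) / 66,270 = 6.043 days

6.0 days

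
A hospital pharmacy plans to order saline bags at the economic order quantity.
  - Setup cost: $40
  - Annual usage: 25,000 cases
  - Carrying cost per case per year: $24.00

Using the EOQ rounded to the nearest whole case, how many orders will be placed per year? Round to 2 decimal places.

Q* = √(2·D·S / H) = √(2·25,000·40 / 24) = √83,333.3 ≈ 288.68 → Q = 289
N = D/Q = 25,000/289 ≈ 86.505 orders/yr

86.51 orders per year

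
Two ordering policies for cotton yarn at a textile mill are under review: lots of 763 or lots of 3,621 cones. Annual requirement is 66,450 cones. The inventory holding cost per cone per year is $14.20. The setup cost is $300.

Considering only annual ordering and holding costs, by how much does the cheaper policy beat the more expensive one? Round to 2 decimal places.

$329.94

TC(Q) = (D/Q)S + (Q/2)H
TC(763) = (66,450/763)×300 + (763/2)×14.2 = $31,544.43
TC(3,621) = (66,450/3,621)×300 + (3,621/2)×14.2 = $31,214.49
|ΔTC| = |$31,544.43 − $31,214.49| = $329.94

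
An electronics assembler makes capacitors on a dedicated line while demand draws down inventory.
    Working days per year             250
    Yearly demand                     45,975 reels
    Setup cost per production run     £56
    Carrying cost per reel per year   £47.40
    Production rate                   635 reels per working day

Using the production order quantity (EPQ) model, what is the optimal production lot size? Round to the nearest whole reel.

Daily demand d = 45,975/250 = 183.900; p = 635; 1 − d/p = 0.71039
EPQ = √(2DS / (H(1 − d/p)))
    = √(2 × 45,975 × 56 / (47.4 × 0.71039)) ≈ 391.05

391 reels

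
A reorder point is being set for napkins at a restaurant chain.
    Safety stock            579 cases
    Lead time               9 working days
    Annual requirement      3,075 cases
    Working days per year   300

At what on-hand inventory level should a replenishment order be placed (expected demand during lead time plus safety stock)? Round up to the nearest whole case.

672 cases

Daily demand d = 3,075 / 300 = 10.250 cases/day
Demand during lead time = 10.250 × 9 = 92.25
Reorder point = 92.25 + 579 = 671.25 → round up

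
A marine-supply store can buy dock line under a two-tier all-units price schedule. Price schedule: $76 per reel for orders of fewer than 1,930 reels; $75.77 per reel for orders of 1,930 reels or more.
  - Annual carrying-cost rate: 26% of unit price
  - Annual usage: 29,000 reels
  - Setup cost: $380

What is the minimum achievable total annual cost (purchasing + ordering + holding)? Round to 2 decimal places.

$2,222,050.54

H₁ = 26%×$76 = $19.7600;  H₂ = 26%×$75.77 = $19.7002
EOQ₁ = √(2×29,000×380/19.7600) = 1,056.12  (< 1,930, feasible at tier 1)
EOQ₂ = √(2×29,000×380/19.7002) = 1,057.72  (< 1,930 → use Q = 1,930 at tier-2 price)
TC(tier 1 (EOQ₁), Q≈1,056.1) = $2,224,868.89
TC(tier 2, Q≈1,930.0) = $2,222,050.54
Minimum at tier 2: $2,222,050.54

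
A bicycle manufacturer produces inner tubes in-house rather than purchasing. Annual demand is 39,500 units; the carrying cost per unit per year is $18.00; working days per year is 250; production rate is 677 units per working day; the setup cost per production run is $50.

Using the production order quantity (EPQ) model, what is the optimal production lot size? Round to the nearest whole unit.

Daily demand d = 39,500/250 = 158.000; p = 677; 1 − d/p = 0.76662
EPQ = √(2DS / (H(1 − d/p)))
    = √(2 × 39,500 × 50 / (18 × 0.76662)) ≈ 535.02

535 units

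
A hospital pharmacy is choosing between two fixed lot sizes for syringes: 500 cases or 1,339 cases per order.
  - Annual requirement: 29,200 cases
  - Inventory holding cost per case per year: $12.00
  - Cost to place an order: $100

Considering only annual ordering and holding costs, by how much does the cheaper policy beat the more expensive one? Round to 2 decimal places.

$1,374.73

Annual cost at Q: ordering D·S/Q plus holding Q·H/2.
TC(500) = (29,200/500)×100 + (500/2)×12 = $8,840.00
TC(1,339) = (29,200/1,339)×100 + (1,339/2)×12 = $10,214.73
Cheaper: Q = 500.  Difference = $1,374.73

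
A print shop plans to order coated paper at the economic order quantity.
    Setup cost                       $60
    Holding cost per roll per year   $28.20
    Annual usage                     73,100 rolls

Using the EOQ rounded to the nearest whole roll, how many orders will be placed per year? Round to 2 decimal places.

2DS/H = 2·73,100·60/28.2 = 311,063.83
EOQ = √311,063.83 ≈ 557.73 → Q = 558
Orders per year = D/Q = 73,100 / 558 = 131.004

131.00 orders per year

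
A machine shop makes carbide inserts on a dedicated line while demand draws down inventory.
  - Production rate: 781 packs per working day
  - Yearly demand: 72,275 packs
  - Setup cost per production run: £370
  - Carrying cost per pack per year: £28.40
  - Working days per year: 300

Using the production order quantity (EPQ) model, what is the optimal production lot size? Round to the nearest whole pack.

Daily demand d = 72,275/300 = 240.917; p = 781; 1 − d/p = 0.69153
EPQ = √(2DS / (H(1 − d/p)))
    = √(2 × 72,275 × 370 / (28.4 × 0.69153)) ≈ 1,650.24

1,650 packs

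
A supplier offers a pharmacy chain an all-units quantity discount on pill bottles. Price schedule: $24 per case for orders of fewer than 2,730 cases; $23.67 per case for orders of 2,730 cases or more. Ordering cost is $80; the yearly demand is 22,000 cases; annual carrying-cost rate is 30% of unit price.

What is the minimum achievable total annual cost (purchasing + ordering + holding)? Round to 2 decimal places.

$531,077.55

H₁ = 30%×$24 = $7.2000;  H₂ = 30%×$23.67 = $7.1010
EOQ₁ = √(2×22,000×80/7.2000) = 699.21  (< 2,730, feasible at tier 1)
EOQ₂ = √(2×22,000×80/7.1010) = 704.06  (< 2,730 → use Q = 2,730 at tier-2 price)
TC(tier 1 (EOQ₁), Q≈699.2) = $533,034.28
TC(tier 2, Q≈2,730.0) = $531,077.55
Minimum at tier 2: $531,077.55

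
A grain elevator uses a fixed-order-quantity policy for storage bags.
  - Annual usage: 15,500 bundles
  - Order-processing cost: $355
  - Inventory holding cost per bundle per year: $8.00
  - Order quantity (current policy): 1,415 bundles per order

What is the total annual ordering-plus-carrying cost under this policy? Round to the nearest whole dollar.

Annual ordering cost = (D/Q)·S = (15,500/1,415) × 355 = $3,888.69
Annual holding cost  = (Q/2)·H = (1,415/2) × 8 = $5,660.00
Total = $3,888.69 + $5,660.00 = $9,548.69

$9,549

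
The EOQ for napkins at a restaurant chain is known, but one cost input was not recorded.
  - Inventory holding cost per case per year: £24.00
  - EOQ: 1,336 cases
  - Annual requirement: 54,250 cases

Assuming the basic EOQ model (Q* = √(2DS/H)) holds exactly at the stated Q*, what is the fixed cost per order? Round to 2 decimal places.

EOQ relation: Q² = 2DS/H, so rearrange for the unknown.
S = Q²H / (2D) = 1,336² × 24 / (2 × 54,250) = 394.8157

£394.82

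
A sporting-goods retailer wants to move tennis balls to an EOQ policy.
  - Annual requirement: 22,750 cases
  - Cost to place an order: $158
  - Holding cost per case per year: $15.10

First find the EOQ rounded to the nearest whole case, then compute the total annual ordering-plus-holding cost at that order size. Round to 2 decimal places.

Q* = √(2·D·S / H) = √(2·22,750·158 / 15.1) = √476,092.7 ≈ 689.99 → Q = 690 cases
Ordering: D/Q × S = 22,750/690 × $158 = $5,209.42
Holding:  Q/2 × H = 690/2 × $15.1 = $5,209.50
Total = $5,209.42 + $5,209.50 = $10,418.92

$10,418.92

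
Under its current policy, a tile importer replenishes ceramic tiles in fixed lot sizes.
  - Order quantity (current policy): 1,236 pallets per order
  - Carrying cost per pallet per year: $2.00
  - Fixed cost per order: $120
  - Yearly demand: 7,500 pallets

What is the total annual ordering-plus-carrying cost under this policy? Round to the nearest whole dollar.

Orders/yr = 7,500/1,236 = 6.068; ordering cost = 6.068 × $120 = $728.16
Average inventory = 1,236/2 = 618; holding cost = 618 × $2 = $1,236.00
Total = $728.16 + $1,236.00 = $1,964.16

$1,964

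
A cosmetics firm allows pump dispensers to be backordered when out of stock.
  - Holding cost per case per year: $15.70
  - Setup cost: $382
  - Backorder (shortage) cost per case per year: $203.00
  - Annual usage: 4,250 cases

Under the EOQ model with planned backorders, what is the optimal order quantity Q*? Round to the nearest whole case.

Basic EOQ = √(2·4,250·382/15.7) = 454.769
Backorder adjustment √((H+b)/b) = √((15.7+203)/203) = 1.0379
Q* = 454.769 × 1.0379 ≈ 472.03

472 cases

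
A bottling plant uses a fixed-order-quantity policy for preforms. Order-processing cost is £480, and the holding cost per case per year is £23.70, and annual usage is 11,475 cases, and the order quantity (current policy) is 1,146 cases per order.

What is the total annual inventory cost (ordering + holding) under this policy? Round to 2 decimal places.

Orders/yr = 11,475/1,146 = 10.013; ordering cost = 10.013 × £480 = £4,806.28
Average inventory = 1,146/2 = 573; holding cost = 573 × £23.7 = £13,580.10
Total = £4,806.28 + £13,580.10 = £18,386.38

£18,386.38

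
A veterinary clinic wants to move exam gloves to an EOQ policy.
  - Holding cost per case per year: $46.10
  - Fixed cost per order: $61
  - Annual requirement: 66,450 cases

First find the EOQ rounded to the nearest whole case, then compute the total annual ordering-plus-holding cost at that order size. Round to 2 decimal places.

$19,332.06

Q* = √(2·D·S / H) = √(2·66,450·61 / 46.1) = √175,854.7 ≈ 419.35 → Q = 419 cases
Annual ordering cost = (D/Q)·S = (66,450/419) × 61 = $9,674.11
Annual holding cost  = (Q/2)·H = (419/2) × 46.1 = $9,657.95
Total = $9,674.11 + $9,657.95 = $19,332.06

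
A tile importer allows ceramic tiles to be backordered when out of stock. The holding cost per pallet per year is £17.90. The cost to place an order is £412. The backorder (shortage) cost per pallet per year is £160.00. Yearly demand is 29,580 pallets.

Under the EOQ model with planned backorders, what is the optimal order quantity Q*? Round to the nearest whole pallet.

Basic EOQ = √(2·29,580·412/17.9) = 1,166.907
Backorder adjustment √((H+b)/b) = √((17.9+160)/160) = 1.0545
Q* = 1,166.907 × 1.0545 ≈ 1,230.45

1,230 pallets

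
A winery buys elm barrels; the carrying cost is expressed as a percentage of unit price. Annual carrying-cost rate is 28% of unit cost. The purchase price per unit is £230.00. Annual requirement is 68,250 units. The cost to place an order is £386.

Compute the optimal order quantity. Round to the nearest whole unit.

905 units

Carrying cost H = £230 × 28% = £64.4000/unit/yr
Q* = √(2·D·S / H) = √(2·68,250·386 / 64.4) = √818,152.2 ≈ 904.52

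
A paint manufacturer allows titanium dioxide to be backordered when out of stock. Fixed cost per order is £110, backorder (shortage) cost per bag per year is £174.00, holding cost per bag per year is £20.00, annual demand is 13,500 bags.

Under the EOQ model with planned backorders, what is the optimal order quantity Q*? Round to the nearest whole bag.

Basic EOQ = √(2·13,500·110/20) = 385.357
Backorder adjustment √((H+b)/b) = √((20+174)/174) = 1.0559
Q* = 385.357 × 1.0559 ≈ 406.90

407 bags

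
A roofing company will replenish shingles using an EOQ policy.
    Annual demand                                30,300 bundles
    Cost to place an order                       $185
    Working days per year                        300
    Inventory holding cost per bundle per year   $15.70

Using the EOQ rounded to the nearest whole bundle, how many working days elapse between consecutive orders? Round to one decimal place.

EOQ = √(2DS/H) = √(2 × 30,300 × 185 / 15.7)
    = √(714,076.43) ≈ 845.03 → Q = 845 bundles
Days between orders = 300 / (D/Q) = 300 / 35.858 ≈ 8.366

8.4 days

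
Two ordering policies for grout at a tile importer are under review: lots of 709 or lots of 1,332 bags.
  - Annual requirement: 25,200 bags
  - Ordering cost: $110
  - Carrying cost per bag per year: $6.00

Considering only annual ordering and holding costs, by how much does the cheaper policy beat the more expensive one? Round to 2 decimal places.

$40.35

For each Q, cost = (D/Q)·S + (Q/2)·H.
TC(709) = (25,200/709)×110 + (709/2)×6 = $6,036.73
TC(1,332) = (25,200/1,332)×110 + (1,332/2)×6 = $6,077.08
|ΔTC| = |$6,036.73 − $6,077.08| = $40.35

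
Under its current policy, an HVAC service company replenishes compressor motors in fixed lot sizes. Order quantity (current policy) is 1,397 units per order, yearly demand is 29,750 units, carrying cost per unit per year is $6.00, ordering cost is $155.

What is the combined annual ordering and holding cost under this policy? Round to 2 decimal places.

Annual ordering cost = (D/Q)·S = (29,750/1,397) × 155 = $3,300.82
Annual holding cost  = (Q/2)·H = (1,397/2) × 6 = $4,191.00
Total = $3,300.82 + $4,191.00 = $7,491.82

$7,491.82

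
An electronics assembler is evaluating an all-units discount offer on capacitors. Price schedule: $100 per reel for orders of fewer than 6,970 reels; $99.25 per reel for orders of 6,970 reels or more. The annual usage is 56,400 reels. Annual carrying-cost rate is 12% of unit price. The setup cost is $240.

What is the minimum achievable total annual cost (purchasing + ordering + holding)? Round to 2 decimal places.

$5,641,148.39

H₁ = 12%×$100 = $12.0000;  H₂ = 12%×$99.25 = $11.9100
EOQ₁ = √(2×56,400×240/12.0000) = 1,502.00  (< 6,970, feasible at tier 1)
EOQ₂ = √(2×56,400×240/11.9100) = 1,507.66  (< 6,970 → use Q = 6,970 at tier-2 price)
TC(tier 1 (EOQ₁), Q≈1,502.0) = $5,658,023.98
TC(tier 2, Q≈6,970.0) = $5,641,148.39
Minimum at tier 2: $5,641,148.39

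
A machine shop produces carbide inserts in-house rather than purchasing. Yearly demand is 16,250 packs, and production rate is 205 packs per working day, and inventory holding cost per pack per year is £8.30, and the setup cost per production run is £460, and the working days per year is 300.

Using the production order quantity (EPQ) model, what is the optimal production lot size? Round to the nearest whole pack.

d = 16,250/300 = 54.1667 packs/day;  effective holding cost H(1 − d/p) = 8.3·(1 − 54.1667/205) = 6.10691
Q* = √(2DS / H_eff) = √(2·16,250·460 / 6.10691) ≈ 1,564.62

1,565 packs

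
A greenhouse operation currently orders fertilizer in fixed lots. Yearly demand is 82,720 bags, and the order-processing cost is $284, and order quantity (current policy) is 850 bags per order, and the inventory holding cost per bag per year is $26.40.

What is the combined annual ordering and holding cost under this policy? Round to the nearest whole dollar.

Orders/yr = 82,720/850 = 97.318; ordering cost = 97.318 × $284 = $27,638.21
Average inventory = 850/2 = 425; holding cost = 425 × $26.4 = $11,220.00
Total = $27,638.21 + $11,220.00 = $38,858.21

$38,858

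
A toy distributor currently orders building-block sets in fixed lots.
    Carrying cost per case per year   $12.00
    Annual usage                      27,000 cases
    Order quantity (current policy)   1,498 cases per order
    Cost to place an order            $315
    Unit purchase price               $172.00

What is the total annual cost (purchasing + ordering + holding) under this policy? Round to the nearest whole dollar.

Annual ordering cost = (D/Q)·S = (27,000/1,498) × 315 = $5,677.57
Annual holding cost  = (Q/2)·H = (1,498/2) × 12 = $8,988.00
Purchase cost = D·C = 27,000 × 172 = $4,644,000.00
Total = $5,677.57 + $8,988.00 + $4,644,000.00 = $4,658,665.57

$4,658,666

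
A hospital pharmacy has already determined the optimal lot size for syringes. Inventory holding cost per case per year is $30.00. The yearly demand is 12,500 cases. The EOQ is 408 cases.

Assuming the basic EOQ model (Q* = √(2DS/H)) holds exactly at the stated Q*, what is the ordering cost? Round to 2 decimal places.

$199.76

EOQ relation: Q² = 2DS/H, so rearrange for the unknown.
S = Q²H / (2D) = 408² × 30 / (2 × 12,500) = 199.7568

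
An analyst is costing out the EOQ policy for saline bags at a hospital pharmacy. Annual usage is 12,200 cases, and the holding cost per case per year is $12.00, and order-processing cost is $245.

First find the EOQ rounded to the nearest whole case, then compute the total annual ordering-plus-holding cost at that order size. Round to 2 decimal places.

$8,469.71

Q* = √(2·D·S / H) = √(2·12,200·245 / 12) = √498,166.7 ≈ 705.81 → Q = 706 cases
Orders/yr = 12,200/706 = 17.280; ordering cost = 17.280 × $245 = $4,233.71
Average inventory = 706/2 = 353; holding cost = 353 × $12 = $4,236.00
Total = $4,233.71 + $4,236.00 = $8,469.71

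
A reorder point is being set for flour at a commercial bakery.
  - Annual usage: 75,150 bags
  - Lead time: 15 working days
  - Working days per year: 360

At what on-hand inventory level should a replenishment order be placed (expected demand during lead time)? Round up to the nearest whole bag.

3,132 bags

Daily demand d = 75,150 / 360 = 208.750 bags/day
Demand during lead time = 208.750 × 15 = 3,131.25
Reorder point = 3,131.25 → round up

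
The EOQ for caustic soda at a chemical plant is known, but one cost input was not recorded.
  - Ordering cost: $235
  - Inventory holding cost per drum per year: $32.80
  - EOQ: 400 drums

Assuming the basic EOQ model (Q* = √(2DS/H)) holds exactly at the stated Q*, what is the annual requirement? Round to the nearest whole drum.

EOQ relation: Q² = 2DS/H, so rearrange for the unknown.
D = Q²H / (2S) = 400² × 32.8 / (2 × 235) = 11,165.96

11,166 drums per year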